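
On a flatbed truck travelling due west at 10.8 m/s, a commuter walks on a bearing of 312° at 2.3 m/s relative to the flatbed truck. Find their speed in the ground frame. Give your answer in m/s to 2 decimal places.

12.60 m/s

Taking east as x and north as y: flatbed truck velocity = (-10.800, 0.000) m/s; commuter velocity relative to flatbed truck = (-1.709, 1.539) m/s.
Velocity relative to ground = (-10.800, 0.000) + (-1.709, 1.539) = (-12.509, 1.539) m/s.
Speed = |(-12.509, 1.539)| = 12.604 m/s.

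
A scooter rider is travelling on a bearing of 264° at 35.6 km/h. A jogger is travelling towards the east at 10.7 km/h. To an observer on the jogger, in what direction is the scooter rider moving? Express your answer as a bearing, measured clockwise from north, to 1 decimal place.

265.4°

Taking east as x and north as y: scooter rider velocity = (-35.405, -3.721) km/h; jogger velocity = (10.700, 0.000) km/h.
Velocity of scooter rider relative to jogger = (-35.405, -3.721) − (10.700, 0.000) = (-46.105, -3.721) km/h.
Bearing = atan2(-46.10, -3.72) = 265.39° clockwise from north.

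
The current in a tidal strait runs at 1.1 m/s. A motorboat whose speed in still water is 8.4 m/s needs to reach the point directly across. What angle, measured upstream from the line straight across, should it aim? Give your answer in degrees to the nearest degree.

8°

To cancel the current, the upstream component of the motorboat's velocity must equal the flow: 8.4 sin θ = 1.1.
sin θ = 1.1 / 8.4 = 0.1310.
θ = arcsin(0.1310) = 7.525°.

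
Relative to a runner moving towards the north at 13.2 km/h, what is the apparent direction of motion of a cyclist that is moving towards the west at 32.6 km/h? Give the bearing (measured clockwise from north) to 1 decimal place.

248.0°

Taking east as x and north as y: cyclist velocity = (-32.600, 0.000) km/h; runner velocity = (0.000, 13.200) km/h.
Velocity of cyclist relative to runner = (-32.600, 0.000) − (0.000, 13.200) = (-32.600, -13.200) km/h.
Bearing = atan2(-32.60, -13.20) = 247.96° clockwise from north.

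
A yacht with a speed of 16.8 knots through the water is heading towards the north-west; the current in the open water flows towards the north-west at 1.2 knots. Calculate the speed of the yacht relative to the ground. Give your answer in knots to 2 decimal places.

18.00 knots

Taking east as x and north as y: velocity relative to the water = (-11.879, 11.879) knots; the water relative to ground = (-0.849, 0.849) knots.
Velocity relative to ground = (-11.879, 11.879) + (-0.849, 0.849) = (-12.728, 12.728) knots.
Speed = |(-12.728, 12.728)| = 18.000 knots.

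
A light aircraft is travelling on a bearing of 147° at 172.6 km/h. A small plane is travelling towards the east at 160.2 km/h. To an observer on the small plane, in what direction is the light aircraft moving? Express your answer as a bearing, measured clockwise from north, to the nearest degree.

205°

Taking east as x and north as y: light aircraft velocity = (94.005, -144.755) km/h; small plane velocity = (160.200, 0.000) km/h.
Velocity of light aircraft relative to small plane = (94.005, -144.755) − (160.200, 0.000) = (-66.195, -144.755) km/h.
Bearing = atan2(-66.20, -144.75) = 204.57° clockwise from north.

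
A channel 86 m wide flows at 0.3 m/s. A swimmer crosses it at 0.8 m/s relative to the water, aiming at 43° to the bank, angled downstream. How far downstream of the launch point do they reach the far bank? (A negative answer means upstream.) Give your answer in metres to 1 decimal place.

139.5 m

Perpendicular speed = 0.546 m/s; crossing time = 86 / 0.546 = 157.625 s.
Net downstream speed = 0.885 m/s.
Drift = 0.885 × 157.625 = 139.511 m (downstream).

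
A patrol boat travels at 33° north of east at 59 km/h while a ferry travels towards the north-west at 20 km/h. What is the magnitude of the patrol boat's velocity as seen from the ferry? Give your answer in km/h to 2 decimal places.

Taking east as x and north as y: patrol boat velocity = (49.482, 32.134) km/h; ferry velocity = (-14.142, 14.142) km/h.
Velocity of patrol boat relative to ferry = (49.482, 32.134) − (-14.142, 14.142) = (63.624, 17.992) km/h.
Magnitude = |(63.624, 17.992)| = 66.119 km/h.

66.12 km/h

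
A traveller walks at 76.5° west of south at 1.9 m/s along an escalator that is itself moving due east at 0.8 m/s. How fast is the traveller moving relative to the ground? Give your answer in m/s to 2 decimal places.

Taking east as x and north as y: escalator velocity = (0.800, 0.000) m/s; traveller velocity relative to escalator = (-1.848, -0.444) m/s.
Velocity relative to ground = (0.800, 0.000) + (-1.848, -0.444) = (-1.048, -0.444) m/s.
Speed = |(-1.048, -0.444)| = 1.138 m/s.

1.14 m/s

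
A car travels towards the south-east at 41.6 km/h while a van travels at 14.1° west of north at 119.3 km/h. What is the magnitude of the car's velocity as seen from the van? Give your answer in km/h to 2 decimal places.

Taking east as x and north as y: car velocity = (29.416, -29.416) km/h; van velocity = (-29.063, 115.706) km/h.
Velocity of car relative to van = (29.416, -29.416) − (-29.063, 115.706) = (58.479, -145.121) km/h.
Magnitude = |(58.479, -145.121)| = 156.461 km/h.

156.46 km/h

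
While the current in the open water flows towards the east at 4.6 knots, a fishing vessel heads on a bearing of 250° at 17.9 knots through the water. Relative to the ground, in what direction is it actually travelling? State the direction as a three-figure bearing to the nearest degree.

Taking east as x and north as y: velocity relative to the water = (-16.820, -6.122) knots; the water relative to ground = (4.600, 0.000) knots.
Velocity relative to ground = (-16.820, -6.122) + (4.600, 0.000) = (-12.220, -6.122) knots.
Bearing = atan2(-12.22, -6.12) = 243.39° clockwise from north.

243°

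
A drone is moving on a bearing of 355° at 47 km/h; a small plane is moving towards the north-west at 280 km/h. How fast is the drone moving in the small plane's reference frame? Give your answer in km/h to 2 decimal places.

245.86 km/h

Taking east as x and north as y: drone velocity = (-4.096, 46.821) km/h; small plane velocity = (-197.990, 197.990) km/h.
Velocity of drone relative to small plane = (-4.096, 46.821) − (-197.990, 197.990) = (193.894, -151.169) km/h.
Magnitude = |(193.894, -151.169)| = 245.859 km/h.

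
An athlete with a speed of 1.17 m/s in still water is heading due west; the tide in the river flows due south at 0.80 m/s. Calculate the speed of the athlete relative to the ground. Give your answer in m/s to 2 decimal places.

Taking east as x and north as y: velocity relative to the water = (-1.170, 0.000) m/s; the water relative to ground = (0.000, -0.800) m/s.
Velocity relative to ground = (-1.170, 0.000) + (0.000, -0.800) = (-1.170, -0.800) m/s.
Speed = |(-1.170, -0.800)| = 1.417 m/s.

1.42 m/s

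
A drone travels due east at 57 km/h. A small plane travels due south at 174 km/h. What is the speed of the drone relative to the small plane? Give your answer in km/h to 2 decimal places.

183.10 km/h

Taking east as x and north as y: drone velocity = (57.000, 0.000) km/h; small plane velocity = (0.000, -174.000) km/h.
Velocity of drone relative to small plane = (57.000, 0.000) − (0.000, -174.000) = (57.000, 174.000) km/h.
Magnitude = |(57.000, 174.000)| = 183.098 km/h.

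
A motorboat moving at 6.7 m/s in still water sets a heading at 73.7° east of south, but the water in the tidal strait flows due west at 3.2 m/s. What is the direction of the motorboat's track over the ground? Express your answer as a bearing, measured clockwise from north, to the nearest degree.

120°

Taking east as x and north as y: velocity relative to the water = (6.431, -1.880) m/s; the water relative to ground = (-3.200, 0.000) m/s.
Velocity relative to ground = (6.431, -1.880) + (-3.200, 0.000) = (3.231, -1.880) m/s.
Bearing = atan2(3.23, -1.88) = 120.20° clockwise from north.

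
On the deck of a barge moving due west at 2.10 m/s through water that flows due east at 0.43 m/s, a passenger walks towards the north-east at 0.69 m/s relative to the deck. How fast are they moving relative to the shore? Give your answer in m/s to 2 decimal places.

1.28 m/s

In east/north components (m/s): passenger relative to barge = (0.488, 0.488); barge relative to water = (-2.100, 0.000); water relative to ground = (0.430, 0.000).
Sum = (-1.182, 0.488) m/s.
Speed = |(-1.182, 0.488)| = 1.279 m/s.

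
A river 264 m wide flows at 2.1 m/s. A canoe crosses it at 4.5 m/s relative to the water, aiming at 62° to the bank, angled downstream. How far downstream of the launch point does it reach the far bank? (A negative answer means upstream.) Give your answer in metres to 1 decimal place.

Perpendicular speed = 3.973 m/s; crossing time = 264 / 3.973 = 66.444 s.
Net downstream speed = 4.213 m/s.
Drift = 4.213 × 66.444 = 279.904 m (downstream).

279.9 m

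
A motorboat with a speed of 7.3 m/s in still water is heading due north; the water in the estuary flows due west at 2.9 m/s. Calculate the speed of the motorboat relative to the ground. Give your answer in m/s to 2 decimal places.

Taking east as x and north as y: velocity relative to the water = (0.000, 7.300) m/s; the water relative to ground = (-2.900, 0.000) m/s.
Velocity relative to ground = (0.000, 7.300) + (-2.900, 0.000) = (-2.900, 7.300) m/s.
Speed = |(-2.900, 7.300)| = 7.855 m/s.

7.85 m/s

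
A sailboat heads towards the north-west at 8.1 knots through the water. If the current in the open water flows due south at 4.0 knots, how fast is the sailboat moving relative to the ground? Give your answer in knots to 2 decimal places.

5.98 knots

Taking east as x and north as y: velocity relative to the water = (-5.728, 5.728) knots; the water relative to ground = (0.000, -4.000) knots.
Velocity relative to ground = (-5.728, 5.728) + (0.000, -4.000) = (-5.728, 1.728) knots.
Speed = |(-5.728, 1.728)| = 5.982 knots.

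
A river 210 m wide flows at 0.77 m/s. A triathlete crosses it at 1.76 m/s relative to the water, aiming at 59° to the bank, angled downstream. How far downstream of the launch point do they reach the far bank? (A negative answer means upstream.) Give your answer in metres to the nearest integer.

Perpendicular speed = 1.509 m/s; crossing time = 210 / 1.509 = 139.201 s.
Net downstream speed = 1.676 m/s.
Drift = 1.676 × 139.201 = 233.365 m (downstream).

233 m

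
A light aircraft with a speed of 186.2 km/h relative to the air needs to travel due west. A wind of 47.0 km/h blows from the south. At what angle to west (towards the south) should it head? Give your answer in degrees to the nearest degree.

The wind pushes perpendicular to the desired track; the heading must have a component into the wind equal to 47.0 km/h: 186.2 sin θ = 47.0.
sin θ = 0.2524, so θ = 14.621°.

15°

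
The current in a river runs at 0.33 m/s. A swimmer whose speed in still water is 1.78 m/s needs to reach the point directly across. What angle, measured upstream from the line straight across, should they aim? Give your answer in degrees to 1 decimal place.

10.7°

To cancel the current, the upstream component of the swimmer's velocity must equal the flow: 1.78 sin θ = 0.33.
sin θ = 0.33 / 1.78 = 0.1854.
θ = arcsin(0.1854) = 10.684°.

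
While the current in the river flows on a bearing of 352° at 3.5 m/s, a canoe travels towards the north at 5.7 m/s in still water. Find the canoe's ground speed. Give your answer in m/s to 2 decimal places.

Taking east as x and north as y: velocity relative to the water = (0.000, 5.700) m/s; the water relative to ground = (-0.487, 3.466) m/s.
Velocity relative to ground = (0.000, 5.700) + (-0.487, 3.466) = (-0.487, 9.166) m/s.
Speed = |(-0.487, 9.166)| = 9.179 m/s.

9.18 m/s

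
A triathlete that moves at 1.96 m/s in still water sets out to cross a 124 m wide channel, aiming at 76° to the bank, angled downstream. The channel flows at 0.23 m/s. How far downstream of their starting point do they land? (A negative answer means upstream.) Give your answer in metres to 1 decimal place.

45.9 m

Perpendicular speed = 1.902 m/s; crossing time = 124 / 1.902 = 65.202 s.
Net downstream speed = 0.704 m/s.
Drift = 0.704 × 65.202 = 45.913 m (downstream).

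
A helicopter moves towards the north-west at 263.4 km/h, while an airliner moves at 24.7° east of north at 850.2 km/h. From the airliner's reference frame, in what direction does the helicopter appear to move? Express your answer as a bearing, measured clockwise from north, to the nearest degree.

Taking east as x and north as y: helicopter velocity = (-186.252, 186.252) km/h; airliner velocity = (355.271, 772.414) km/h.
Velocity of helicopter relative to airliner = (-186.252, 186.252) − (355.271, 772.414) = (-541.523, -586.162) km/h.
Bearing = atan2(-541.52, -586.16) = 222.73° clockwise from north.

223°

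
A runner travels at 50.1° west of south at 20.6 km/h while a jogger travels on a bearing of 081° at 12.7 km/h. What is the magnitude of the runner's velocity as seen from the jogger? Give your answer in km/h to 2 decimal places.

32.17 km/h

Taking east as x and north as y: runner velocity = (-15.804, -13.214) km/h; jogger velocity = (12.544, 1.987) km/h.
Velocity of runner relative to jogger = (-15.804, -13.214) − (12.544, 1.987) = (-28.347, -15.201) km/h.
Magnitude = |(-28.347, -15.201)| = 32.166 km/h.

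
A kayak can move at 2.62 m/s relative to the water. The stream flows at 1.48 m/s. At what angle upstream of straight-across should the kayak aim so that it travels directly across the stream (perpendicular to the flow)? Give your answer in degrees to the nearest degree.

34°

To cancel the current, the upstream component of the kayak's velocity must equal the flow: 2.62 sin θ = 1.48.
sin θ = 1.48 / 2.62 = 0.5649.
θ = arcsin(0.5649) = 34.394°.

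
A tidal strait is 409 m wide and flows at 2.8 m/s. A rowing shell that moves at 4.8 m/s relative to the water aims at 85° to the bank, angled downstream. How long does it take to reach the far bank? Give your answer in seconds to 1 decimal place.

The component of the rowing shell's velocity perpendicular to the bank is 4.8 × sin 85° = 4.782 m/s.
Only the cross-stream component determines the crossing time; the current contributes nothing perpendicular to the bank.
Time = 409 / 4.782 = 85.534 s.

85.5 s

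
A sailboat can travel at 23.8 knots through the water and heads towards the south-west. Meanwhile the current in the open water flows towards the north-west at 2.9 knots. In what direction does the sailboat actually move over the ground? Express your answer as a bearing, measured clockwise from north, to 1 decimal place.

231.9°

Taking east as x and north as y: velocity relative to the water = (-16.829, -16.829) knots; the water relative to ground = (-2.051, 2.051) knots.
Velocity relative to ground = (-16.829, -16.829) + (-2.051, 2.051) = (-18.880, -14.779) knots.
Bearing = atan2(-18.88, -14.78) = 231.95° clockwise from north.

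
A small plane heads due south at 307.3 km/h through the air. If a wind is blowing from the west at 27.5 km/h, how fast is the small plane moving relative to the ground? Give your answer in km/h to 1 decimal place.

308.5 km/h

Taking east as x and north as y: velocity relative to the air = (0.000, -307.300) km/h; the air relative to ground = (27.500, 0.000) km/h.
Velocity relative to ground = (0.000, -307.300) + (27.500, 0.000) = (27.500, -307.300) km/h.
Speed = |(27.500, -307.300)| = 308.528 km/h.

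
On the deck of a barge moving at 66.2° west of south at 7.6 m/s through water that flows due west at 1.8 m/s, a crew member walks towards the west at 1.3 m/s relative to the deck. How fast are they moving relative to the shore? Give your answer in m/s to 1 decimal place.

10.5 m/s

In east/north components (m/s): crew member relative to barge = (-1.300, 0.000); barge relative to water = (-6.954, -3.067); water relative to ground = (-1.800, 0.000).
Sum = (-10.054, -3.067) m/s.
Speed = |(-10.054, -3.067)| = 10.511 m/s.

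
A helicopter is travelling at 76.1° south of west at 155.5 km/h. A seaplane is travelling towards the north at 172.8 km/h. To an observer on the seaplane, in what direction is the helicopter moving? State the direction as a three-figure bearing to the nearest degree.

Taking east as x and north as y: helicopter velocity = (-37.355, -150.946) km/h; seaplane velocity = (0.000, 172.800) km/h.
Velocity of helicopter relative to seaplane = (-37.355, -150.946) − (0.000, 172.800) = (-37.355, -323.746) km/h.
Bearing = atan2(-37.36, -323.75) = 186.58° clockwise from north.

187°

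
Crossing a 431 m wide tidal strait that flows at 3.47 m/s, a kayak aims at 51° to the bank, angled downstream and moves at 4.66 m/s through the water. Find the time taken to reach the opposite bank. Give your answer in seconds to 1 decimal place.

The component of the kayak's velocity perpendicular to the bank is 4.66 × sin 51° = 3.622 m/s.
The flow acts along the bank and has no component across it.
Time = 431 / 3.622 = 119.011 s.

119.0 s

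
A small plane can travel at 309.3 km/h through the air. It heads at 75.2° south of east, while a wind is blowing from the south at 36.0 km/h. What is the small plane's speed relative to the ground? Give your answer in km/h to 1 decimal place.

Taking east as x and north as y: velocity relative to the air = (79.009, -299.038) km/h; the air relative to ground = (0.000, 36.000) km/h.
Velocity relative to ground = (79.009, -299.038) + (0.000, 36.000) = (79.009, -263.038) km/h.
Speed = |(79.009, -263.038)| = 274.648 km/h.

274.6 km/h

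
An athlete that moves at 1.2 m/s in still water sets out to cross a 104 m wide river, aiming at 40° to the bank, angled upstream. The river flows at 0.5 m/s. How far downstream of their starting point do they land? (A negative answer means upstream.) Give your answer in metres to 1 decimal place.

-56.5 m

Perpendicular speed = 0.771 m/s; crossing time = 104 / 0.771 = 134.829 s.
Net downstream speed = -0.419 m/s.
Drift = -0.419 × 134.829 = -56.528 m (upstream).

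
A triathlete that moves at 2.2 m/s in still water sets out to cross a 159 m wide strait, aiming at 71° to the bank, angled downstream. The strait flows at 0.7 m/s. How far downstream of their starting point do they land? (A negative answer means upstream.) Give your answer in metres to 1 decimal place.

Perpendicular speed = 2.080 m/s; crossing time = 159 / 2.080 = 76.437 s.
Net downstream speed = 1.416 m/s.
Drift = 1.416 × 76.437 = 108.254 m (downstream).

108.3 m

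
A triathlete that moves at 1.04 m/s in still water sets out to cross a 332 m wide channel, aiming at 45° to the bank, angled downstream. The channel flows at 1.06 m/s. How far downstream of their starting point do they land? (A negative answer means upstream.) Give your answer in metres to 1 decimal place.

810.5 m

Perpendicular speed = 0.735 m/s; crossing time = 332 / 0.735 = 451.460 s.
Net downstream speed = 1.795 m/s.
Drift = 1.795 × 451.460 = 810.548 m (downstream).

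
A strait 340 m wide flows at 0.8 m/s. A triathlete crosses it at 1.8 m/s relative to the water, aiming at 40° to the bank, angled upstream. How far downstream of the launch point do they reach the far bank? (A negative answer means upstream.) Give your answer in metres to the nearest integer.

Perpendicular speed = 1.157 m/s; crossing time = 340 / 1.157 = 293.859 s.
Net downstream speed = -0.579 m/s.
Drift = -0.579 × 293.859 = -170.109 m (upstream).

-170 m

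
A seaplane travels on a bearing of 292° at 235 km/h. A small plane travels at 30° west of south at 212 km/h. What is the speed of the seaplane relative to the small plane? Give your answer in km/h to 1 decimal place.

293.8 km/h

Taking east as x and north as y: seaplane velocity = (-217.888, 88.033) km/h; small plane velocity = (-106.000, -183.597) km/h.
Velocity of seaplane relative to small plane = (-217.888, 88.033) − (-106.000, -183.597) = (-111.888, 271.630) km/h.
Magnitude = |(-111.888, 271.630)| = 293.772 km/h.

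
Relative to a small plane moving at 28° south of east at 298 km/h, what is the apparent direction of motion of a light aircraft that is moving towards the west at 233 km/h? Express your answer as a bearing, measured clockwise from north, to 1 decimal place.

Taking east as x and north as y: light aircraft velocity = (-233.000, 0.000) km/h; small plane velocity = (263.118, -139.903) km/h.
Velocity of light aircraft relative to small plane = (-233.000, 0.000) − (263.118, -139.903) = (-496.118, 139.903) km/h.
Bearing = atan2(-496.12, 139.90) = 285.75° clockwise from north.

285.7°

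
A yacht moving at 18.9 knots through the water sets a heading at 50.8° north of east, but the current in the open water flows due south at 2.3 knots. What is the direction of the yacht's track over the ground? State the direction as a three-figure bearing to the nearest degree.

044°

Taking east as x and north as y: velocity relative to the water = (11.945, 14.646) knots; the water relative to ground = (0.000, -2.300) knots.
Velocity relative to ground = (11.945, 14.646) + (0.000, -2.300) = (11.945, 12.346) knots.
Bearing = atan2(11.95, 12.35) = 44.05° clockwise from north.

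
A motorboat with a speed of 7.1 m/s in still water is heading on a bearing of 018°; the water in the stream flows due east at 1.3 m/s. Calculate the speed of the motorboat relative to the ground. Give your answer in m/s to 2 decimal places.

Taking east as x and north as y: velocity relative to the water = (2.194, 6.753) m/s; the water relative to ground = (1.300, 0.000) m/s.
Velocity relative to ground = (2.194, 6.753) + (1.300, 0.000) = (3.494, 6.753) m/s.
Speed = |(3.494, 6.753)| = 7.603 m/s.

7.60 m/s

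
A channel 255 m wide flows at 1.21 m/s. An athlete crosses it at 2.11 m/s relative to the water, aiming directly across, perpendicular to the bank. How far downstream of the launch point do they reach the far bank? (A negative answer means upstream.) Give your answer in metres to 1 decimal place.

Perpendicular speed = 2.110 m/s; crossing time = 255 / 2.110 = 120.853 s.
Net downstream speed = 1.210 m/s.
Drift = 1.210 × 120.853 = 146.232 m (downstream).

146.2 m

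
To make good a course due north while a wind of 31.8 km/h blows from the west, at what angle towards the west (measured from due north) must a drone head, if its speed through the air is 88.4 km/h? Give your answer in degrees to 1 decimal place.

The wind pushes perpendicular to the desired track; the heading must have a component into the wind equal to 31.8 km/h: 88.4 sin θ = 31.8.
sin θ = 0.3597, so θ = 21.084°.

21.1°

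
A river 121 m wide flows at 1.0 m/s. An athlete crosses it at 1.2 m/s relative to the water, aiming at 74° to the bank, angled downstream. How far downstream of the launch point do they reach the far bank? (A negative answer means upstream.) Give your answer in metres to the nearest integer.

140 m

Perpendicular speed = 1.154 m/s; crossing time = 121 / 1.154 = 104.897 s.
Net downstream speed = 1.331 m/s.
Drift = 1.331 × 104.897 = 139.593 m (downstream).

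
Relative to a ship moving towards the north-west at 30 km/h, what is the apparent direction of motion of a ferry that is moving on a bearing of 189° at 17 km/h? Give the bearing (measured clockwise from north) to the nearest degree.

154°

Taking east as x and north as y: ferry velocity = (-2.659, -16.791) km/h; ship velocity = (-21.213, 21.213) km/h.
Velocity of ferry relative to ship = (-2.659, -16.791) − (-21.213, 21.213) = (18.554, -38.004) km/h.
Bearing = atan2(18.55, -38.00) = 153.98° clockwise from north.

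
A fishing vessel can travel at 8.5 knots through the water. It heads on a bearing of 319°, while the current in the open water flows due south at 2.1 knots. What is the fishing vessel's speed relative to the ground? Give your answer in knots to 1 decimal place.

Taking east as x and north as y: velocity relative to the water = (-5.577, 6.415) knots; the water relative to ground = (0.000, -2.100) knots.
Velocity relative to ground = (-5.577, 6.415) + (0.000, -2.100) = (-5.577, 4.315) knots.
Speed = |(-5.577, 4.315)| = 7.051 knots.

7.1 knots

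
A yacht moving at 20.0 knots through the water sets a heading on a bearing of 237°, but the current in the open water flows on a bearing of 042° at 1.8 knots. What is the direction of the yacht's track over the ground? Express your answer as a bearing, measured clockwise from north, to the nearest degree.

238°

Taking east as x and north as y: velocity relative to the water = (-16.773, -10.893) knots; the water relative to ground = (1.204, 1.338) knots.
Velocity relative to ground = (-16.773, -10.893) + (1.204, 1.338) = (-15.569, -9.555) knots.
Bearing = atan2(-15.57, -9.56) = 238.46° clockwise from north.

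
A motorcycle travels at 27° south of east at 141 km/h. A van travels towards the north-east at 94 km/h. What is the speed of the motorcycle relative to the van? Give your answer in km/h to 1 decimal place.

143.3 km/h

Taking east as x and north as y: motorcycle velocity = (125.632, -64.013) km/h; van velocity = (66.468, 66.468) km/h.
Velocity of motorcycle relative to van = (125.632, -64.013) − (66.468, 66.468) = (59.164, -130.481) km/h.
Magnitude = |(59.164, -130.481)| = 143.268 km/h.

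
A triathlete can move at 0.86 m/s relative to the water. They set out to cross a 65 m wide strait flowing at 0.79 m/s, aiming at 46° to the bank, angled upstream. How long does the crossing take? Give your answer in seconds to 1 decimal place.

The component of the triathlete's velocity perpendicular to the bank is 0.86 × sin 46° = 0.619 m/s.
Only the cross-stream component determines the crossing time; the current contributes nothing perpendicular to the bank.
Time = 65 / 0.619 = 105.071 s.

105.1 s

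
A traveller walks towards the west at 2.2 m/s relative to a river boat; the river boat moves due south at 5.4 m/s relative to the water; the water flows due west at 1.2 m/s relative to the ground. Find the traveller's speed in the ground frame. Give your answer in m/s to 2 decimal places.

6.38 m/s

In east/north components (m/s): traveller relative to river boat = (-2.200, 0.000); river boat relative to water = (0.000, -5.400); water relative to ground = (-1.200, 0.000).
Sum = (-3.400, -5.400) m/s.
Speed = |(-3.400, -5.400)| = 6.381 m/s.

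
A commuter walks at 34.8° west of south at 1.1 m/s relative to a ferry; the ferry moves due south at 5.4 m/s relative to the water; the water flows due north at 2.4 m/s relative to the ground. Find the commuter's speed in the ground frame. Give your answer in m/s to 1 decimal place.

In east/north components (m/s): commuter relative to ferry = (-0.628, -0.903); ferry relative to water = (0.000, -5.400); water relative to ground = (0.000, 2.400).
Sum = (-0.628, -3.903) m/s.
Speed = |(-0.628, -3.903)| = 3.953 m/s.

4.0 m/s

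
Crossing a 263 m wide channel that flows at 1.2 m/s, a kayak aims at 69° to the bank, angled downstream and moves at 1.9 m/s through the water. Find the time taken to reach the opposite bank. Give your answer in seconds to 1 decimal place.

148.3 s

The component of the kayak's velocity perpendicular to the bank is 1.9 × sin 69° = 1.774 m/s.
Only the cross-stream component determines the crossing time; the current contributes nothing perpendicular to the bank.
Time = 263 / 1.774 = 148.269 s.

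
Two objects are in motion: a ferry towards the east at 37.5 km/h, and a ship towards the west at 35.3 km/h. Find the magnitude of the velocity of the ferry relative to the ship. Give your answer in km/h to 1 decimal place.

72.8 km/h

Taking east as x and north as y: ferry velocity = (37.500, 0.000) km/h; ship velocity = (-35.300, 0.000) km/h.
Velocity of ferry relative to ship = (37.500, 0.000) − (-35.300, 0.000) = (72.800, 0.000) km/h.
Magnitude = |(72.800, 0.000)| = 72.800 km/h.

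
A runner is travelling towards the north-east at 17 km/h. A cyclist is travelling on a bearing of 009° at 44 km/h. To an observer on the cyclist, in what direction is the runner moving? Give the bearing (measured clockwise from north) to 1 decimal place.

170.7°

Taking east as x and north as y: runner velocity = (12.021, 12.021) km/h; cyclist velocity = (6.883, 43.458) km/h.
Velocity of runner relative to cyclist = (12.021, 12.021) − (6.883, 43.458) = (5.138, -31.437) km/h.
Bearing = atan2(5.14, -31.44) = 170.72° clockwise from north.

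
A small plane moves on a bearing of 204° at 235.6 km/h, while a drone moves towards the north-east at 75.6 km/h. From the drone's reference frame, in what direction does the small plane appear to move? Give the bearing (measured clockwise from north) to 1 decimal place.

Taking east as x and north as y: small plane velocity = (-95.827, -215.231) km/h; drone velocity = (53.457, 53.457) km/h.
Velocity of small plane relative to drone = (-95.827, -215.231) − (53.457, 53.457) = (-149.284, -268.689) km/h.
Bearing = atan2(-149.28, -268.69) = 209.06° clockwise from north.

209.1°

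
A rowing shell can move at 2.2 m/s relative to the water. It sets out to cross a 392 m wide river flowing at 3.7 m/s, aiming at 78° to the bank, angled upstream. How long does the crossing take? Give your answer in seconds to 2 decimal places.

182.16 s

The component of the rowing shell's velocity perpendicular to the bank is 2.2 × sin 78° = 2.152 m/s.
The current is parallel to the bank, so it does not affect the crossing time.
Time = 392 / 2.152 = 182.163 s.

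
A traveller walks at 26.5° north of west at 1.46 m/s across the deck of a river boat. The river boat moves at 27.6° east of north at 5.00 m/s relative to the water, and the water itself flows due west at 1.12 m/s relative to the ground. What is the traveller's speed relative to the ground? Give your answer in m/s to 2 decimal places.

5.08 m/s

In east/north components (m/s): traveller relative to river boat = (-1.307, 0.651); river boat relative to water = (2.316, 4.431); water relative to ground = (-1.120, 0.000).
Sum = (-0.110, 5.082) m/s.
Speed = |(-0.110, 5.082)| = 5.084 m/s.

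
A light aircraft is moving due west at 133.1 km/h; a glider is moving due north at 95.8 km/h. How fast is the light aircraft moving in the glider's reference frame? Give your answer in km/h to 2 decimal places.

Taking east as x and north as y: light aircraft velocity = (-133.100, 0.000) km/h; glider velocity = (0.000, 95.800) km/h.
Velocity of light aircraft relative to glider = (-133.100, 0.000) − (0.000, 95.800) = (-133.100, -95.800) km/h.
Magnitude = |(-133.100, -95.800)| = 163.992 km/h.

163.99 km/h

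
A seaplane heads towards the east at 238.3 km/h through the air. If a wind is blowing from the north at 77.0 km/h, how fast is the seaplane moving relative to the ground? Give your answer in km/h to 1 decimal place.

Taking east as x and north as y: velocity relative to the air = (238.300, 0.000) km/h; the air relative to ground = (0.000, -77.000) km/h.
Velocity relative to ground = (238.300, 0.000) + (0.000, -77.000) = (238.300, -77.000) km/h.
Speed = |(238.300, -77.000)| = 250.431 km/h.

250.4 km/h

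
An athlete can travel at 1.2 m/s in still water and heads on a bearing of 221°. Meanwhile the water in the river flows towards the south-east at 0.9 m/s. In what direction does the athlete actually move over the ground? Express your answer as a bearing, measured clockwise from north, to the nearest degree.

Taking east as x and north as y: velocity relative to the water = (-0.787, -0.906) m/s; the water relative to ground = (0.636, -0.636) m/s.
Velocity relative to ground = (-0.787, -0.906) + (0.636, -0.636) = (-0.151, -1.542) m/s.
Bearing = atan2(-0.15, -1.54) = 185.59° clockwise from north.

186°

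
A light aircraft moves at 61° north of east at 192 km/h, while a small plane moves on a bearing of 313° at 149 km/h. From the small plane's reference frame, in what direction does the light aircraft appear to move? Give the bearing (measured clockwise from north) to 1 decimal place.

Taking east as x and north as y: light aircraft velocity = (93.083, 167.927) km/h; small plane velocity = (-108.972, 101.618) km/h.
Velocity of light aircraft relative to small plane = (93.083, 167.927) − (-108.972, 101.618) = (202.055, 66.309) km/h.
Bearing = atan2(202.06, 66.31) = 71.83° clockwise from north.

071.8°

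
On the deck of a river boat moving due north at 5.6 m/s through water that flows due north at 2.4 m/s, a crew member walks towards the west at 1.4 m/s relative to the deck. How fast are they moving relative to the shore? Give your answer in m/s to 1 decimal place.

In east/north components (m/s): crew member relative to river boat = (-1.400, 0.000); river boat relative to water = (0.000, 5.600); water relative to ground = (0.000, 2.400).
Sum = (-1.400, 8.000) m/s.
Speed = |(-1.400, 8.000)| = 8.122 m/s.

8.1 m/s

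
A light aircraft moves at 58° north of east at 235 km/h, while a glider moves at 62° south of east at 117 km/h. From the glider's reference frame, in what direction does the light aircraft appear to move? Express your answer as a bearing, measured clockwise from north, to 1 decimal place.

013.0°

Taking east as x and north as y: light aircraft velocity = (124.531, 199.291) km/h; glider velocity = (54.928, -103.305) km/h.
Velocity of light aircraft relative to glider = (124.531, 199.291) − (54.928, -103.305) = (69.603, 302.596) km/h.
Bearing = atan2(69.60, 302.60) = 12.95° clockwise from north.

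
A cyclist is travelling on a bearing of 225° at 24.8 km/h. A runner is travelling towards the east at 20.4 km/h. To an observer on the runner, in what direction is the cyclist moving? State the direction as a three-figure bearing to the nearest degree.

245°

Taking east as x and north as y: cyclist velocity = (-17.536, -17.536) km/h; runner velocity = (20.400, 0.000) km/h.
Velocity of cyclist relative to runner = (-17.536, -17.536) − (20.400, 0.000) = (-37.936, -17.536) km/h.
Bearing = atan2(-37.94, -17.54) = 245.19° clockwise from north.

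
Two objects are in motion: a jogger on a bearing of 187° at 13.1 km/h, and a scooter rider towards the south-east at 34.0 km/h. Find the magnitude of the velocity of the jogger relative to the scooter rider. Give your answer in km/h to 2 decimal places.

27.91 km/h

Taking east as x and north as y: jogger velocity = (-1.596, -13.002) km/h; scooter rider velocity = (24.042, -24.042) km/h.
Velocity of jogger relative to scooter rider = (-1.596, -13.002) − (24.042, -24.042) = (-25.638, 11.039) km/h.
Magnitude = |(-25.638, 11.039)| = 27.914 km/h.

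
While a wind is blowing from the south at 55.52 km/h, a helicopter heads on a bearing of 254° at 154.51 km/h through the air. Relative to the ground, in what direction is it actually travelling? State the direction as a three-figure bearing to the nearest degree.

275°

Taking east as x and north as y: velocity relative to the air = (-148.525, -42.589) km/h; the air relative to ground = (0.000, 55.520) km/h.
Velocity relative to ground = (-148.525, -42.589) + (0.000, 55.520) = (-148.525, 12.931) km/h.
Bearing = atan2(-148.52, 12.93) = 274.98° clockwise from north.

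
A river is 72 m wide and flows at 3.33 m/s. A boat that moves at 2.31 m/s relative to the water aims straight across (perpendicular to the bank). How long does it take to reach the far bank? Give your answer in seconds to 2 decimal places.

The component of the boat's velocity perpendicular to the bank is 2.31 m/s.
The current is parallel to the bank, so it does not affect the crossing time.
Time = 72 / 2.310 = 31.169 s.

31.17 s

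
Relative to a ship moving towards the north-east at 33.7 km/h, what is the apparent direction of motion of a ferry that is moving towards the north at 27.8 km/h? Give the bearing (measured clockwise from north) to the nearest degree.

279°

Taking east as x and north as y: ferry velocity = (0.000, 27.800) km/h; ship velocity = (23.829, 23.829) km/h.
Velocity of ferry relative to ship = (0.000, 27.800) − (23.829, 23.829) = (-23.829, 3.971) km/h.
Bearing = atan2(-23.83, 3.97) = 279.46° clockwise from north.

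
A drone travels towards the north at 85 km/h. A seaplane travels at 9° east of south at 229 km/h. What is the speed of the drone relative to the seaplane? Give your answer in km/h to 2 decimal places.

313.24 km/h

Taking east as x and north as y: drone velocity = (0.000, 85.000) km/h; seaplane velocity = (35.823, -226.181) km/h.
Velocity of drone relative to seaplane = (0.000, 85.000) − (35.823, -226.181) = (-35.823, 311.181) km/h.
Magnitude = |(-35.823, 311.181)| = 313.236 km/h.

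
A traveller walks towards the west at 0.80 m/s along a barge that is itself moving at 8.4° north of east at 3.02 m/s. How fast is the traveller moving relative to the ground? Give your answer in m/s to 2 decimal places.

2.23 m/s

Taking east as x and north as y: barge velocity = (2.988, 0.441) m/s; traveller velocity relative to barge = (-0.800, 0.000) m/s.
Velocity relative to ground = (2.988, 0.441) + (-0.800, 0.000) = (2.188, 0.441) m/s.
Speed = |(2.188, 0.441)| = 2.232 m/s.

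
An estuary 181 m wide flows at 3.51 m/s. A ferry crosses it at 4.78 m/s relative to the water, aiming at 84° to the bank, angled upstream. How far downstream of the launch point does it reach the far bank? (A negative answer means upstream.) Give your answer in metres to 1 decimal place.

114.6 m

Perpendicular speed = 4.754 m/s; crossing time = 181 / 4.754 = 38.075 s.
Net downstream speed = 3.010 m/s.
Drift = 3.010 × 38.075 = 114.618 m (downstream).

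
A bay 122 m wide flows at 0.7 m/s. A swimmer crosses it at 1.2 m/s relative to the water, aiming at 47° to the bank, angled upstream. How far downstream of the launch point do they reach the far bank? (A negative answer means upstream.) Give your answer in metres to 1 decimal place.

-16.5 m

Perpendicular speed = 0.878 m/s; crossing time = 122 / 0.878 = 139.012 s.
Net downstream speed = -0.118 m/s.
Drift = -0.118 × 139.012 = -16.459 m (upstream).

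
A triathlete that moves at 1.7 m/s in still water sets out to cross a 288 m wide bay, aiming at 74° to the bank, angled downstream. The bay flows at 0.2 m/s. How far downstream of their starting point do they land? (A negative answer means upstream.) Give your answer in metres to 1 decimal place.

117.8 m

Perpendicular speed = 1.634 m/s; crossing time = 288 / 1.634 = 176.239 s.
Net downstream speed = 0.669 m/s.
Drift = 0.669 × 176.239 = 117.830 m (downstream).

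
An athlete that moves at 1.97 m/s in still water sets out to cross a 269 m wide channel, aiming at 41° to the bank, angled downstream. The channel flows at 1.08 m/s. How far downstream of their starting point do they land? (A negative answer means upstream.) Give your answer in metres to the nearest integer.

534 m

Perpendicular speed = 1.292 m/s; crossing time = 269 / 1.292 = 208.134 s.
Net downstream speed = 2.567 m/s.
Drift = 2.567 × 208.134 = 534.234 m (downstream).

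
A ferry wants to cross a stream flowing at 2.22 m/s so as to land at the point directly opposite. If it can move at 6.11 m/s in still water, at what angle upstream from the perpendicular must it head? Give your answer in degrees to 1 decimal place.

To cancel the current, the upstream component of the ferry's velocity must equal the flow: 6.11 sin θ = 2.22.
sin θ = 2.22 / 6.11 = 0.3633.
θ = arcsin(0.3633) = 21.305°.

21.3°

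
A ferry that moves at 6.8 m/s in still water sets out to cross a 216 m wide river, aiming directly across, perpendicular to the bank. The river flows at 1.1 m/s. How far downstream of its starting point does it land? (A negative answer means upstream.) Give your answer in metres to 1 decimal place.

34.9 m

Perpendicular speed = 6.800 m/s; crossing time = 216 / 6.800 = 31.765 s.
Net downstream speed = 1.100 m/s.
Drift = 1.100 × 31.765 = 34.941 m (downstream).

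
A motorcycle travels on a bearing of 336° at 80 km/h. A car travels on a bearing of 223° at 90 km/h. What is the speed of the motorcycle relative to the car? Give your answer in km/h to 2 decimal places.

Taking east as x and north as y: motorcycle velocity = (-32.539, 73.084) km/h; car velocity = (-61.380, -65.822) km/h.
Velocity of motorcycle relative to car = (-32.539, 73.084) − (-61.380, -65.822) = (28.841, 138.905) km/h.
Magnitude = |(28.841, 138.905)| = 141.868 km/h.

141.87 km/h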